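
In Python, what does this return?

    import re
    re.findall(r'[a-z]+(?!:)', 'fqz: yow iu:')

Because the assertion is negative and zero-width, positions next to the forbidden text are skipped.
Scanning left to right: at [0:2] → 'fq'; at [5:8] → 'yow'; at [9:10] → 'i'.
Since nothing is captured, `findall` lists the 3 matched substrings directly.

['fq', 'yow', 'i']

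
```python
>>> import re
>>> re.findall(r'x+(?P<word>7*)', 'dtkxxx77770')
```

['7777']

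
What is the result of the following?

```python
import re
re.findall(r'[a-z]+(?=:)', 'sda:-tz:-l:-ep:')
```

The positive lookaround only admits positions where the adjacent text matches; those characters stay outside the span.
Matches: at [0:3] → 'sda'; at [5:7] → 'tz'; at [9:10] → 'l'; at [12:14] → 'ep'.
No capturing groups, so `findall` returns the 4 full match strings.

['sda', 'tz', 'l', 'ep']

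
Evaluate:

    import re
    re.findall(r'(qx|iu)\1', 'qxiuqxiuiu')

['iu']

`\1` has to match the exact text group 1 already captured.
Matches: at [6:10] match 'iuiu', group 1 = 'iu'.
`findall` collects group 1 from the one match (1 total).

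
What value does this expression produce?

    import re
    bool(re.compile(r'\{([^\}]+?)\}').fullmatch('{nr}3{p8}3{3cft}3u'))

False

`re.fullmatch` is like wrapping the pattern in `^…$` (in single-line mode).
Here the pattern can't cover the whole string, so the call returns None, and `bool(None)` is False.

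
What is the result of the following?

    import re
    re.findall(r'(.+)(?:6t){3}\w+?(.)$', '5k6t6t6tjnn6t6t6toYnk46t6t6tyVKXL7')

[('5k6t6t6tjnn6t6t6toYnk4', '7')]

This matches one or more of any character (captured); then the literal '6t' repeated 3 times, then one or more of a word character (lazy); then any character (captured); then anchored at the end.
Scanning left to right: at [0:34] match '5k6t6t6tjnn6t6t6toYnk46t6t6tyVKXL7', groups = ('5k6t6t6tjnn6t6t6toYnk4', '7').
2 groups means the one result is a tuple of 2 captured strings — 1 here.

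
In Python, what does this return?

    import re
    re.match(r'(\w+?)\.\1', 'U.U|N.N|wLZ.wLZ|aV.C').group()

After group 1 captures some text, `\1` only succeeds where that same text appears again.
`match` is anchored at position 0; if the pattern doesn't fit there, it returns None.
The match spans [0:3] → 'U.U'.
Captured: group 1 = 'U'.

'U.U'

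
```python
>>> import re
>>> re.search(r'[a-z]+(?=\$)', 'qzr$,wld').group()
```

The lookaround is zero-width — it requires the adjacent text to match without consuming it, so the asserted text isn't part of the match.
The match spans [0:3] → 'qzr'.

'qzr'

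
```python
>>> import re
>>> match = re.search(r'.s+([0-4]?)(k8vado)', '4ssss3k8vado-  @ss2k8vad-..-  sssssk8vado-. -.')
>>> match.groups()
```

The match spans [0:12] → '4ssss3k8vado'.
Captured: group 1 = '3', group 2 = 'k8vado'.

('3', 'k8vado')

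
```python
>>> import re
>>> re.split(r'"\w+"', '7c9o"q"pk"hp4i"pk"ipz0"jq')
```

Each match becomes a cut point; 4 segments remain.

['7c9o', 'pk', 'pk', 'jq']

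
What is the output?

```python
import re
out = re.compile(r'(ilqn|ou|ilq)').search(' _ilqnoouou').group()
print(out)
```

`|` is ordered: at each position the engine commits to the first alternative that works.
The match spans [2:6] → 'ilqn'.

ilqn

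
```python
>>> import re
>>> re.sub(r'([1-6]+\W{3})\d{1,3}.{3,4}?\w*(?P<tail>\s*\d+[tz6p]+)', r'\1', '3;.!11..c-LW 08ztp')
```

The replacement refers to a captured group, so each match is rewritten using its own captured text.

'3;.!'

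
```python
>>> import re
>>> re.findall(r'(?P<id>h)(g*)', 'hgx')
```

[('h', 'g')]

This matches a literal 'h' (captured as 'id'); then zero or more of a literal 'g' (captured).
Multiple groups make `findall` return tuples — one 2-tuple for the one match.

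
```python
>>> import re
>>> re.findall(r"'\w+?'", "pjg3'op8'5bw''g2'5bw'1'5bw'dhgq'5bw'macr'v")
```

["'op8'", "'g2'", "'1'", "'dhgq'", "'macr'"]

Scanning left to right: at [4:9] → "'op8'"; at [13:17] → "'g2'"; at [20:23] → "'1'"; at [26:32] → "'dhgq'"; at [35:41] → "'macr'".
No capturing groups, so `findall` returns the 5 full match strings.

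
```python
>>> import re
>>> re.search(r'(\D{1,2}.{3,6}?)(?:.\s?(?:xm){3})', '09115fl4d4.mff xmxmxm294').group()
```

'fl4d4.mff xmxmxm'

Pattern: 1 to 2 of a non-digit, then 3 to 6 of any character (lazy) (captured); then any character, then optionally whitespace, then the literal 'xm' repeated 3 times (non-capturing group).
`re.search` scans for the first position where the pattern succeeds.
The match spans [5:21] → 'fl4d4.mff xmxmxm'.
Captured: group 1 = 'fl4d4.mf'.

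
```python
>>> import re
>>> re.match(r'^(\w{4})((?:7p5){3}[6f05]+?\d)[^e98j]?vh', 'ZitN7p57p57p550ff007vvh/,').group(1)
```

The match spans [0:23] → 'ZitN7p57p57p550ff007vvh'.
Captured: group 1 = 'ZitN', group 2 = '7p57p57p550ff007'.

'ZitN'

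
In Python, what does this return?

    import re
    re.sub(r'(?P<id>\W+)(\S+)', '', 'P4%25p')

'P4'

This matches one or more of a non-word character (captured as 'id'); then one or more of a non-whitespace character (captured).
Matches: at [2:6] → '%25p'.
Every occurrence is swapped for ''.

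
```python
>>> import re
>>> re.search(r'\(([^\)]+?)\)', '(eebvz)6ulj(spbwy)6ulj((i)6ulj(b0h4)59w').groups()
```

('eebvz',)

The match spans [0:7] → '(eebvz)'.
Captured: group 1 = 'eebvz'.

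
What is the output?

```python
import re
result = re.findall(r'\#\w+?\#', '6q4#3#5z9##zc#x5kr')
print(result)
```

['#3#', '#zc#']

`findall` yields the raw match text (2 of them) because the pattern has no groups.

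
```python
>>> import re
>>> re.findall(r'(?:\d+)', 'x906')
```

['906']

The pattern matches one or more of a digit (non-capturing group).
Scanning left to right: at [1:4] → '906'.
With no groups in the pattern, `findall` gives back each whole match — 1 here.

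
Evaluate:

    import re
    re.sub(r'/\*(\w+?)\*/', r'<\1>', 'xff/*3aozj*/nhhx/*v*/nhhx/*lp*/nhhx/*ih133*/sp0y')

'xff<3aozj>nhhx<v>nhhx<lp>nhhx<ih133>sp0y'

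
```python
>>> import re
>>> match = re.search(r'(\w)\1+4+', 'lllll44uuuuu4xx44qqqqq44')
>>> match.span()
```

A backreference is literal: `\1` must see the identical characters the first group matched.
The match spans [0:7] → 'lllll44'.

(0, 7)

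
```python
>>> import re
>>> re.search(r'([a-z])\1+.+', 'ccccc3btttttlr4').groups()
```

('c',)

A backreference is literal: `\1` must see the identical characters the first group matched.
`re.search` tries every starting position until one works.
The match spans [0:15] → 'ccccc3btttttlr4'.
Captured: group 1 = 'c'.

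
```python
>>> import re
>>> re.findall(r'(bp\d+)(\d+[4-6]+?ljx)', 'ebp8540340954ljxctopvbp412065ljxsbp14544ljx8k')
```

[('bp85403409', '54ljx'), ('bp4120', '65ljx'), ('bp145', '44ljx')]

Pattern: the literal 'bp', then one or more of a digit (captured); then one or more of a digit, then one or more of a character in [4-6] (lazy), then the literal 'ljx' (captured).
Scanning left to right: at [1:16] match 'bp8540340954ljx', groups = ('bp85403409', '54ljx'); at [21:32] match 'bp412065ljx', groups = ('bp4120', '65ljx'); at [33:43] match 'bp14544ljx', groups = ('bp145', '44ljx').
Multiple groups make `findall` return tuples — one 2-tuple for each match.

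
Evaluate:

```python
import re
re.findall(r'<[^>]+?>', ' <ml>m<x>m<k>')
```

`findall` yields the raw match text (3 of them) because the pattern has no groups.

['<ml>', '<x>', '<k>']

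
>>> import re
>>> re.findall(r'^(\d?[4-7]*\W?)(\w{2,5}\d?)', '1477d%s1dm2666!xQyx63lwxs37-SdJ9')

[('147', '7d')]

The pattern matches anchored at the start of the string; then optionally a digit, then zero or more of a character in [4-7], then optionally a non-word character (captured); then 2 to 5 of a word character, then optionally a digit (captured).
Matches: at [0:5] match '1477d', groups = ('147', '7d').
`findall` packs the 2 group values into a tuple for every match.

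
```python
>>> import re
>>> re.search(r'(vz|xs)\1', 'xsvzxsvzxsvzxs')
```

None

A backreference is literal: `\1` must see the identical characters the first group matched.
`re.search` scans for the first position where the pattern succeeds.
Here no position works, so the call returns None.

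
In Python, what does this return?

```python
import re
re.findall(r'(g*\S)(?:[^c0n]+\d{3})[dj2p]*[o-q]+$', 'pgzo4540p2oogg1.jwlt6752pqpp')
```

The pattern matches zero or more of the literal 'g', then a non-whitespace character (captured); then one or more of any character except [c0n], then exactly 3 of a digit (non-capturing group); then zero or more of one of [dj2p], then one or more of a character in [o-q]; then anchored at the end.
Scanning left to right: at [7:28] match '0p2oogg1.jwlt6752pqpp', group 1 = '0'.
With a single group, `findall` returns only what that group captured — 1 item.

['0']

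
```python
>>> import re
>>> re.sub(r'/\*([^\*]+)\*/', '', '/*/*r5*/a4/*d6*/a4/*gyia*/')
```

Every occurrence is swapped for ''.

'/*a4a4'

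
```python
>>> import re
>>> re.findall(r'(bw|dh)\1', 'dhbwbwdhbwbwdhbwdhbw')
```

['bw', 'bw']

`\1` has to match the exact text group 1 already captured.
One capturing group, so `findall` returns just the captured substring from each match — 2 in all.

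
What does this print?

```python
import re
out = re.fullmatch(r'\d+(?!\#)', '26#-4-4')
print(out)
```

A negative assertion filters positions out without eating any characters.
`fullmatch` succeeds only if the pattern covers the string from start to end.
Here the pattern can't cover the whole string, so the call returns None.

None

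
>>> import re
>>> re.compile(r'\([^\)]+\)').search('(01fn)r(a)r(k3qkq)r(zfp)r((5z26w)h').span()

`re.search` scans for the first position where the pattern succeeds.
The match spans [0:6] → '(01fn)'.

(0, 6)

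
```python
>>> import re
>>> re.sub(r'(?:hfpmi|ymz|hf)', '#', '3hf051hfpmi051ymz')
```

Alternation isn't longest-match — the leftmost alternative that fits at this position is chosen.
Matches: at [1:3] → 'hf'; at [6:11] → 'hfpmi'; at [14:17] → 'ymz'.
Each match is replaced by '#'.

'3#051#051#'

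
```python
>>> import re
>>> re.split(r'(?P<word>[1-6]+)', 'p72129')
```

['p7', '212', '9']

The pattern matches one or more of a character in [1-6] (captured as 'word').
`re.split` interleaves the captured-group text with the surrounding fragments.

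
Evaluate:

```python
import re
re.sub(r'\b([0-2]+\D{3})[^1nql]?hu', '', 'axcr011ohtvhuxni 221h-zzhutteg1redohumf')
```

This matches a word boundary (`\b`, zero-width); then one or more of a character in [0-2], then exactly 3 of a non-digit (captured); then optionally any character except [1nql], then the literal 'hu'.
Each match is replaced by ''.

'axcr011ohtvhuxni tteg1redohumf'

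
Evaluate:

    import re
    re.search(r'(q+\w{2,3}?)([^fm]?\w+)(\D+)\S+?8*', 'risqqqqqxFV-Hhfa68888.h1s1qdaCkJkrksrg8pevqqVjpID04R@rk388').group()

A non-greedy quantifier consumes as few characters as it can — just enough that the remainder of the pattern still matches from where it stops; whatever follows it matches normally.
The match spans [3:21] → 'qqqqqxFV-Hhfa68888'.

'qqqqqxFV-Hhfa68888'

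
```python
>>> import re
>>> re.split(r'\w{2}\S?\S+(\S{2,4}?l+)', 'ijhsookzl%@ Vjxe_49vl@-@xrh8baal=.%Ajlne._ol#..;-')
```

With a capturing group present, the delimiter's captured portion is kept in the result list.

['', 'kzl', '%@ ', '_ol', '#..;-']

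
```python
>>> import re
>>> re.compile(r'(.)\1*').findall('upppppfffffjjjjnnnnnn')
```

After group 1 captures some text, `\1` only succeeds where that same text appears again.
Scanning left to right: at [0:1] match 'u', group 1 = 'u'; at [1:6] match 'ppppp', group 1 = 'p'; at [6:11] match 'fffff', group 1 = 'f'; at [11:15] match 'jjjj', group 1 = 'j'; at [15:21] match 'nnnnnn', group 1 = 'n'.
Because there's exactly one group, `findall` drops the full match and keeps group 1 from each hit.

['u', 'p', 'f', 'j', 'n']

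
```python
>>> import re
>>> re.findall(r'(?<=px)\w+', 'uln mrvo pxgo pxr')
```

['go', 'r']

Lookahead/lookbehind check context without consuming it, so the matched span excludes the asserted characters.
Walking the string: at [11:13] → 'go'; at [16:17] → 'r'.
`findall` yields the raw match text (2 of them) because the pattern has no groups.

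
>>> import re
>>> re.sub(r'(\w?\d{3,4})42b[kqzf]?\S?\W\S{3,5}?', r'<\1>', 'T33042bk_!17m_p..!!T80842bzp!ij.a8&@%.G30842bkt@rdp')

The pattern matches optionally a word character, then 3 to 4 of a digit (captured); then the literal '42b', then optionally one of [kqzf], then optionally a non-whitespace character; then a non-word character, then 3 to 5 of a non-whitespace character (lazy).
`\1` in the replacement pulls in group 1's text for each match.

'<T330>_p..!!<T808>a8&@%.<G308>'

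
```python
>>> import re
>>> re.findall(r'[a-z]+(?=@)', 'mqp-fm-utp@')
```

['utp']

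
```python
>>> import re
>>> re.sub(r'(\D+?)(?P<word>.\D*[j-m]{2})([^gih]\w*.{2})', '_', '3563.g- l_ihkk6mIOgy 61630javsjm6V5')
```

Pattern: one or more of a non-digit (lazy) (captured); then any character, then zero or more of a non-digit, then exactly 2 of a character in [j-m] (captured as 'word'); then any character except [gih], then zero or more of a word character, then exactly 2 of any character (captured).
Each match is replaced by '_'.

'3563_1630_'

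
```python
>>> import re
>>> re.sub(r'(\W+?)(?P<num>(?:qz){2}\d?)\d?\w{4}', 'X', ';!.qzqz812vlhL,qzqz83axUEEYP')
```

The pattern matches one or more of a non-word character (lazy) (captured); then the literal 'qz' repeated 2 times, then optionally a digit (captured as 'num'); then optionally a digit, then exactly 4 of a word character.
`sub` substitutes 'X' at each match site.

'XLXEYP'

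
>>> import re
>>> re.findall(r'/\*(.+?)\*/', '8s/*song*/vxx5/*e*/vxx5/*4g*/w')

`findall` collects group 1 from each match (3 total).

['song', 'e', '4g']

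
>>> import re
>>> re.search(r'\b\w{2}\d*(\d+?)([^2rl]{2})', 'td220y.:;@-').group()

Pattern: a word boundary (`\b`, zero-width); then exactly 2 of a word character, then zero or more of a digit; then one or more of a digit (lazy) (captured); then exactly 2 of any character except [2rl] (captured).
`re.search` tries every starting position until one works.
The match spans [0:7] → 'td220y.'.
Captured: group 1 = '0', group 2 = 'y.'.

'td220y.'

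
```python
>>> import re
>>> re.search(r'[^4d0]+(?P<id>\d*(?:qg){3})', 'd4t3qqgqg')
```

None

This matches one or more of any character except [4d0]; then zero or more of a digit, then the literal 'qg' repeated 3 times (captured as 'id').
`re.search` scans for the first position where the pattern succeeds.
Here no position works, so the call returns None.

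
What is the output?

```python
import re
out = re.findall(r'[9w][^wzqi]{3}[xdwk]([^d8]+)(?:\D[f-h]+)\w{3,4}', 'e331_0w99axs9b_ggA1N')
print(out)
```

['s9b_']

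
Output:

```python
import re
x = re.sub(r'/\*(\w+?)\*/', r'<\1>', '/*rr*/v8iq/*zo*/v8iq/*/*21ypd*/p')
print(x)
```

<rr>v8iq<zo>v8iq/*<21ypd>p

Each match is replaced using the text its own group 1 captured.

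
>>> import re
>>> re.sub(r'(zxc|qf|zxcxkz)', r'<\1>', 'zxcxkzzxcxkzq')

'<zxc>xkz<zxc>xkzq'

Alternation isn't longest-match — the leftmost alternative that fits at this position is chosen.
Matches: at [0:3] → 'zxc'; at [6:9] → 'zxc'.
Each match is replaced using the text its own group 1 captured.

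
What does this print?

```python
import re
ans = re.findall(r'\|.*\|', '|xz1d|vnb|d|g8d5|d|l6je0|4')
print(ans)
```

Matches: at [0:25] → '|xz1d|vnb|d|g8d5|d|l6je0|'.
Since nothing is captured, `findall` lists the 1 matched substring directly.

['|xz1d|vnb|d|g8d5|d|l6je0|']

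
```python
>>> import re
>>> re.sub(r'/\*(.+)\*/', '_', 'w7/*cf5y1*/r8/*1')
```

Matches: at [2:11] → '/*cf5y1*/'.
Every occurrence is swapped for '_'.

'w7_r8/*1'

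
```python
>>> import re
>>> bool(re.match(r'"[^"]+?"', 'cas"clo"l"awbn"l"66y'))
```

`re.match` won't scan ahead — the pattern has to work from the very first character.
Here the pattern fails at index 0, so the call returns None, and `bool(None)` is False.

False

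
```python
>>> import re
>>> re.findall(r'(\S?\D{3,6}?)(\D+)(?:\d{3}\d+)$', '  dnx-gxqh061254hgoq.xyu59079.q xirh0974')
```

This matches optionally a non-whitespace character, then 3 to 6 of a non-digit (lazy) (captured); then one or more of a non-digit (captured); then exactly 3 of a digit, then one or more of a digit (non-capturing group); then anchored at the end.
Scanning left to right: at [28:40] match '9.q xirh0974', groups = ('9.q ', 'xirh').
Multiple groups make `findall` return tuples — one 2-tuple for the one match.

[('9.q ', 'xirh')]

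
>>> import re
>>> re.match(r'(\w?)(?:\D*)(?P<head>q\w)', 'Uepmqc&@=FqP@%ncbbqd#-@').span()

`match` is anchored at position 0; if the pattern doesn't fit there, it returns None.
The match spans [0:20] → 'Uepmqc&@=FqP@%ncbbqd'.

(0, 20)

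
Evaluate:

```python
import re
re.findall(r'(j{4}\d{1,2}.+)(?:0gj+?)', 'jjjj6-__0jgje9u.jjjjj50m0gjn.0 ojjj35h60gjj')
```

The pattern matches exactly 4 of the literal 'j', then 1 to 2 of a digit, then one or more of any character (captured); then the literal '0g', then one or more of a literal 'j' (lazy) (non-capturing group).
Walking the string: at [0:42] match 'jjjj6-__0jgje9u.jjjjj50m0gjn.0 ojjj35h60gj', group 1 = 'jjjj6-__0jgje9u.jjjjj50m0gjn.0 ojjj35h6'.
`findall` collects group 1 from the one match (1 total).

['jjjj6-__0jgje9u.jjjjj50m0gjn.0 ojjj35h6']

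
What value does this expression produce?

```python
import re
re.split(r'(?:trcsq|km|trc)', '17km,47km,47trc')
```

Matches to split on: at [2:4] → 'km'; at [7:9] → 'km'; at [12:15] → 'trc'.
The string is cut at each match, leaving 4 pieces.

['17', ',47', ',47', '']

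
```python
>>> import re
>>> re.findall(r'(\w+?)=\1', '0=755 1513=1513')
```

`\1` has to match the exact text group 1 already captured.
Because there's exactly one group, `findall` drops the full match and keeps group 1 from the one hit.

['1513']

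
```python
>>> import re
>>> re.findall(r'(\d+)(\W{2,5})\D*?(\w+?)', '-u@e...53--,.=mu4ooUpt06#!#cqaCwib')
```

[('53', '--,.=', 'm'), ('06', '#!#', 'c')]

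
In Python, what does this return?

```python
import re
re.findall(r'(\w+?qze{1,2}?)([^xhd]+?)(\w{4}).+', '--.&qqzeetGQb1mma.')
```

The pattern matches one or more of a word character (lazy), then the literal 'qz', then 1 to 2 of the literal 'e' (lazy) (captured); then one or more of any character except [xhd] (lazy) (captured); then exactly 4 of a word character (captured); then one or more of any character.
Scanning left to right: at [4:18] match 'qqzeetGQb1mma.', groups = ('qqze', 'e', 'tGQb').
Multiple groups make `findall` return tuples — one 3-tuple for the one match.

[('qqze', 'e', 'tGQb')]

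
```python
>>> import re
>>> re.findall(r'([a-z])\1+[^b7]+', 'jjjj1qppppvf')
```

After group 1 captures some text, `\1` only succeeds where that same text appears again.
Scanning left to right: at [0:12] match 'jjjj1qppppvf', group 1 = 'j'.
One capturing group, so `findall` returns just the captured substring from the one match — 1 in all.

['j']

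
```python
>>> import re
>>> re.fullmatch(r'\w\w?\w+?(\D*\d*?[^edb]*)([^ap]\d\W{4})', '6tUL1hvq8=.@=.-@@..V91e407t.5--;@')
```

None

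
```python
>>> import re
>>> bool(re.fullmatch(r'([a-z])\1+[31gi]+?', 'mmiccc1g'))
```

After group 1 captures some text, `\1` only succeeds where that same text appears again.
`re.fullmatch` is like wrapping the pattern in `^…$` (in single-line mode).
Here the pattern can't cover the whole string, so the call returns None, and `bool(None)` is False.

False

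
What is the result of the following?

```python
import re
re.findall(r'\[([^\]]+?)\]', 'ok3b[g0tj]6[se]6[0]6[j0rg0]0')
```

['g0tj', 'se', '0', 'j0rg0']

One capturing group, so `findall` returns just the captured substring from each match — 4 in all.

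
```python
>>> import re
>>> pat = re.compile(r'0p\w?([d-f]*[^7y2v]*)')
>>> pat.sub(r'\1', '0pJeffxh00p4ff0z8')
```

Pattern: the literal '0p', then optionally a word character; then zero or more of a character in [d-f], then zero or more of any character except [7y2v] (captured).
Matches: at [0:17] → '0pJeffxh00p4ff0z8'.
Each match is replaced using the text its own group 1 captured.

'effxh00p4ff0z8'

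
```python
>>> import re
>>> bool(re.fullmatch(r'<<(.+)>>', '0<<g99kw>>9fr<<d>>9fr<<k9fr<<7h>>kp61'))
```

False

For `fullmatch`, every character of the input must be accounted for by the pattern.
Here there's no way to consume every character, so the call returns None, and `bool(None)` is False.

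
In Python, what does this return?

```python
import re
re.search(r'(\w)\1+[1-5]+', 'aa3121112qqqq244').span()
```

After group 1 captures some text, `\1` only succeeds where that same text appears again.
`search` walks the string left to right and returns the first match it finds.
The match spans [0:9] → 'aa3121112'.
Captured: group 1 = 'a'.

(0, 9)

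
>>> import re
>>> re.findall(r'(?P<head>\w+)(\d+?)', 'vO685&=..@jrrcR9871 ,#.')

[('vO68', '5'), ('jrrcR987', '1')]

2 groups means each result is a tuple of 2 captured strings — 2 here.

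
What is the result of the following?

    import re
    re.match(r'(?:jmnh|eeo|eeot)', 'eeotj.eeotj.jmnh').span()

(0, 3)

`re.match` only tries the pattern at the start of the string.
The match spans [0:3] → 'eeo'.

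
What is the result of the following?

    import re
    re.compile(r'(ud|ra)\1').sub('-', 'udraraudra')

'ud-udra'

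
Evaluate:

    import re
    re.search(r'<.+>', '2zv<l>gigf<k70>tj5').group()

'<l>gigf<k70>'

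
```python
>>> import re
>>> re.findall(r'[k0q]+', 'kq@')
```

['kq']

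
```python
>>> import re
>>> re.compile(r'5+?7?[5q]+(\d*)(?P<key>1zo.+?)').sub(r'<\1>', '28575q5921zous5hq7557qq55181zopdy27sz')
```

'28<92>s5hq7<18>dy27sz'

This matches one or more of a literal '5' (lazy), then optionally a literal '7'; then one or more of one of [5q]; then zero or more of a digit (captured); then the literal '1zo', then one or more of any character (lazy) (captured as 'key').
Matches: at [2:13] → '575q5921zou'; at [18:31] → '557qq55181zop'.
The replacement refers to a captured group, so each match is rewritten using its own captured text.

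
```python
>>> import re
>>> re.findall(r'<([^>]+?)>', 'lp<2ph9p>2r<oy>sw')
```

Walking the string: at [2:9] match '<2ph9p>', group 1 = '2ph9p'; at [11:15] match '<oy>', group 1 = 'oy'.
One capturing group, so `findall` returns just the captured substring from each match — 2 in all.

['2ph9p', 'oy']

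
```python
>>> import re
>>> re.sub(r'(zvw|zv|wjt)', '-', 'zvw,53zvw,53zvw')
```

'-,53-,53-'

Alternation tries branches left to right and keeps the first one that lets the overall match succeed at that position.
Matches: at [0:3] → 'zvw'; at [6:9] → 'zvw'; at [12:15] → 'zvw'.
`sub` substitutes '-' at each match site.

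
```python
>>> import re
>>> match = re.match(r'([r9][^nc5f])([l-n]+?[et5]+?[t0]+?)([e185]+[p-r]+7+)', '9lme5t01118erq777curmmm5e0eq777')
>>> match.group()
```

'9lme5t01118erq777'

Pattern: one of [r9], then any character except [nc5f] (captured); then one or more of a character in [l-n] (lazy), then one or more of one of [et5] (lazy), then one or more of one of [t0] (lazy) (captured); then one or more of one of [e185], then one or more of a character in [p-r], then one or more of a literal '7' (captured).
`re.match` won't scan ahead — the pattern has to work from the very first character.
The match spans [0:17] → '9lme5t01118erq777'.
Captured: group 1 = '9l', group 2 = 'me5t0', group 3 = '1118erq777'.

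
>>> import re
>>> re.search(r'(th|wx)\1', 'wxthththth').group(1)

The match spans [2:6] → 'thth'.
Captured: group 1 = 'th'.

'th'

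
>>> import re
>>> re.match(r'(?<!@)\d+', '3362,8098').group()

Because the assertion is negative and zero-width, positions next to the forbidden text are skipped.
With `match`, the pattern is implicitly anchored at the beginning.
The match spans [0:4] → '3362'.

'3362'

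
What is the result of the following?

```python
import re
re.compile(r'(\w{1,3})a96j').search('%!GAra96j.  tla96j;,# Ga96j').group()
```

'GAra96j'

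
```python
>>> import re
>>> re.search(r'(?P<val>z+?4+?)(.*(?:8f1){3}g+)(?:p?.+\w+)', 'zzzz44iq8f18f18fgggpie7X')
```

None

The pattern matches one or more of the literal 'z' (lazy), then one or more of the literal '4' (lazy) (captured as 'val'); then zero or more of any character, then the literal '8f1' repeated 3 times, then one or more of a literal 'g' (captured); then optionally a literal 'p', then one or more of any character, then one or more of a word character (non-capturing group).
Unlike `match`, `search` isn't anchored — it looks for the pattern anywhere in the string.
Here the pattern never matches, so the call returns None.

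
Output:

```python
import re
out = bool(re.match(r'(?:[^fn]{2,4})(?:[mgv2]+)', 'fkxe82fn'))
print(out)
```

False

Pattern: 2 to 4 of any character except [fn] (non-capturing group); then one or more of one of [mgv2] (non-capturing group).
`re.match` only tries the pattern at the start of the string.
Here the pattern fails at index 0, so the call returns None, and `bool(None)` is False.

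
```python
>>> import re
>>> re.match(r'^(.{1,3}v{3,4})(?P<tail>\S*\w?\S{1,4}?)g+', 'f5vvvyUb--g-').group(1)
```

Pattern: anchored at the start of the string; then 1 to 3 of any character, then 3 to 4 of a literal 'v' (captured); then zero or more of a non-whitespace character, then optionally a word character, then 1 to 4 of a non-whitespace character (lazy) (captured as 'tail'); then one or more of a literal 'g'.
`match` is anchored at position 0; if the pattern doesn't fit there, it returns None.
The match spans [0:11] → 'f5vvvyUb--g'.
Captured: group 1 = 'f5vvv', group 2 = 'yUb--'.

'f5vvv'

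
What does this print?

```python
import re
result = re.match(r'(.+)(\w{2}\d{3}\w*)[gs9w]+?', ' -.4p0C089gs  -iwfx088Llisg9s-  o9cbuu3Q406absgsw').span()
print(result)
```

`re.match` won't scan ahead — the pattern has to work from the very first character.
The match spans [0:49] → ' -.4p0C089gs  -iwfx088Llisg9s-  o9cbuu3Q406absgsw'.

(0, 49)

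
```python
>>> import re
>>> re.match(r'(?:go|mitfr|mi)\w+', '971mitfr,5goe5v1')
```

None

`re.match` won't scan ahead — the pattern has to work from the very first character.
Here the string doesn't start with a match, so the call returns None.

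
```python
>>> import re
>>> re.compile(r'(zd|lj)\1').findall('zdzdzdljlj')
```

A backreference is literal: `\1` must see the identical characters the first group matched.
Scanning left to right: at [0:4] match 'zdzd', group 1 = 'zd'; at [6:10] match 'ljlj', group 1 = 'lj'.
With a single group, `findall` returns only what that group captured — 2 items.

['zd', 'lj']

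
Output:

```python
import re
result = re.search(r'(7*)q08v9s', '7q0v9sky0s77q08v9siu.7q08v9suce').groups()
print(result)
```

The pattern matches zero or more of a literal '7' (captured); then the literal 'q08', then the literal 'v9s'.
Unlike `match`, `search` isn't anchored — it looks for the pattern anywhere in the string.
The match spans [10:18] → '77q08v9s'.
Captured: group 1 = '77'.

('77',)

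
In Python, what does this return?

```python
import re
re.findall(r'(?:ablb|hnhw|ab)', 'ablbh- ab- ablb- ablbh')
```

Alternation isn't longest-match — the leftmost alternative that fits at this position is chosen.
Walking the string: at [0:4] → 'ablb'; at [7:9] → 'ab'; at [11:15] → 'ablb'; at [17:21] → 'ablb'.
No capturing groups, so `findall` returns the 4 full match strings.

['ablb', 'ab', 'ablb', 'ablb']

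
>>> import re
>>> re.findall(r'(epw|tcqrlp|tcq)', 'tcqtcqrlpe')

['tcq', 'tcqrlp']

Alternation isn't longest-match — the leftmost alternative that fits at this position is chosen.
Walking the string: at [0:3] match 'tcq', group 1 = 'tcq'; at [3:9] match 'tcqrlp', group 1 = 'tcqrlp'.
`findall` collects group 1 from each match (2 total).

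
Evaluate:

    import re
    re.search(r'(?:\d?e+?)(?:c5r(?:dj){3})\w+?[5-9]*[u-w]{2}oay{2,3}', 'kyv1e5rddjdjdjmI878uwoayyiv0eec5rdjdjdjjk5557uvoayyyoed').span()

The pattern matches optionally a digit, then one or more of the literal 'e' (lazy) (non-capturing group); then the literal 'c5r', then the literal 'dj' repeated 3 times (non-capturing group); then one or more of a word character (lazy), then zero or more of a character in [5-9], then exactly 2 of a character in [u-w]; then the literal 'oa', then 2 to 3 of a literal 'y'.
`re.search` scans for the first position where the pattern succeeds.
The match spans [27:52] → '0eec5rdjdjdjjk5557uvoayyy'.

(27, 52)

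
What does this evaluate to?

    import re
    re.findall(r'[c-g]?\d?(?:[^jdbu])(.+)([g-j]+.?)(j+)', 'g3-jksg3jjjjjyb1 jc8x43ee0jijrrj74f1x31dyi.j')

[('jksg3jjjjjyb1 jc8x43ee0jijrrj74f1x31dy', 'i.', 'j')]

This matches optionally a character in [c-g], then optionally a digit; then any character except [jdbu] (non-capturing group); then one or more of any character (captured); then one or more of a character in [g-j], then optionally any character (captured); then one or more of a literal 'j' (captured).
Scanning left to right: at [0:44] match 'g3-jksg3jjjjjyb1 jc8x43ee0jijrrj74f1x31dyi.j', groups = ('jksg3jjjjjyb1 jc8x43ee0jijrrj74f1x31dy', 'i.', 'j').
With 3 capturing groups, `findall` returns a 3-tuple per match.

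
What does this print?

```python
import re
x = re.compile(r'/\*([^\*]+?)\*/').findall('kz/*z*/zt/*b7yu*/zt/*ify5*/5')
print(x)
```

Walking the string: at [2:7] match '/*z*/', group 1 = 'z'; at [9:17] match '/*b7yu*/', group 1 = 'b7yu'; at [19:27] match '/*ify5*/', group 1 = 'ify5'.
One capturing group, so `findall` returns just the captured substring from each match — 3 in all.

['z', 'b7yu', 'ify5']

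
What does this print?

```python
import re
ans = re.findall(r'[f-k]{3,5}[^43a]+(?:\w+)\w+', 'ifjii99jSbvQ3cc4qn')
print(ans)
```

The pattern matches 3 to 5 of a character in [f-k], then one or more of any character except [43a]; then one or more of a word character (non-capturing group); then one or more of a word character.
With no groups in the pattern, `findall` gives back each whole match — 1 here.

['ifjii99jSbvQ3cc4qn']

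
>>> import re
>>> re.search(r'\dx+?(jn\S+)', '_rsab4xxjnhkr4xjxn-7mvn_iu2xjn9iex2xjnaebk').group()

'4xxjnhkr4xjxn-7mvn_iu2xjn9iex2xjnaebk'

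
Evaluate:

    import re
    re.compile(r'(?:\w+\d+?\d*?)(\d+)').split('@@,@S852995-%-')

['@@,@', '5', '-%-']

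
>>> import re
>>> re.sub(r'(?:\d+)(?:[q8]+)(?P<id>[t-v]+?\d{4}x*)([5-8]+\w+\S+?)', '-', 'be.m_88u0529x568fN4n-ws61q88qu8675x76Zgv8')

'be.m_-ws-'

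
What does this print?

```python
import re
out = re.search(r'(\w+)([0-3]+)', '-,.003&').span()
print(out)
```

This matches one or more of a word character (captured); then one or more of a character in [0-3] (captured).
`re.search` tries every starting position until one works.
The match spans [3:6] → '003'.
Captured: group 1 = '00', group 2 = '3'.

(3, 6)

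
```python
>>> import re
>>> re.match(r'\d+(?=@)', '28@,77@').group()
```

The positive lookaround only admits positions where the adjacent text matches; those characters stay outside the span.
`re.match` won't scan ahead — the pattern has to work from the very first character.
The match spans [0:2] → '28'.

'28'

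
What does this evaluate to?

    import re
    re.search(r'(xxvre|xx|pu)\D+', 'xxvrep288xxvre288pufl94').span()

The match spans [0:6] → 'xxvrep'.

(0, 6)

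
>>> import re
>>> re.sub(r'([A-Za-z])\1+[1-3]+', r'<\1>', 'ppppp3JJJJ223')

'<p><J>'

`\1` has to match the exact text group 1 already captured.
The replacement refers to a captured group, so each match is rewritten using its own captured text.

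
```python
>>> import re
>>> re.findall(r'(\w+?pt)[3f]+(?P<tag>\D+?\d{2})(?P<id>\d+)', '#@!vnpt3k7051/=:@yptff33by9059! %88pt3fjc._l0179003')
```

This matches one or more of a word character (lazy), then the literal 'pt' (captured); then one or more of one of [3f]; then one or more of a non-digit (lazy), then exactly 2 of a digit (captured as 'tag'); then one or more of a digit (captured as 'id').
`findall` packs the 3 group values into a tuple for every match.

[('vnpt', 'k70', '51'), ('ypt', 'by90', '59'), ('88pt', 'jc._l01', '79003')]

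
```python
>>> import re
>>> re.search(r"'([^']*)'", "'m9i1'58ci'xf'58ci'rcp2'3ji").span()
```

(0, 6)

The match spans [0:6] → "'m9i1'".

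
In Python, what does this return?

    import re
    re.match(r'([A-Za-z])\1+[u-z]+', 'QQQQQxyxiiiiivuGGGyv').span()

(0, 8)

After group 1 captures some text, `\1` only succeeds where that same text appears again.
`re.match` only tries the pattern at the start of the string.
The match spans [0:8] → 'QQQQQxyx'.
Captured: group 1 = 'Q'.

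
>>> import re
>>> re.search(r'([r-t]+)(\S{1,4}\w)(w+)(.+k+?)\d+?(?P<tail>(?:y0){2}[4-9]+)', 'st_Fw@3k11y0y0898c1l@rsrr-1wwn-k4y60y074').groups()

('st', '_F', 'w', '@3k', 'y0y0898')

The match spans [0:17] → 'st_Fw@3k11y0y0898'.
Captured: group 1 = 'st', group 2 = '_F', group 3 = 'w', group 4 = '@3k', group 5 = 'y0y0898'.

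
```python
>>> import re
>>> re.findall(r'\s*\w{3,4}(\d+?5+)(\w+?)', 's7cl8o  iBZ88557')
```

With 2 capturing groups, `findall` returns a 2-tuple per match.

[('855', '7')]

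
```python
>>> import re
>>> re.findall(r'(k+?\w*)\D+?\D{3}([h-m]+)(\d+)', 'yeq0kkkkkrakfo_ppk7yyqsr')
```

The pattern matches one or more of a literal 'k' (lazy), then zero or more of a word character (captured); then one or more of a non-digit (lazy), then exactly 3 of a non-digit; then one or more of a character in [h-m] (captured); then one or more of a digit (captured).
With 3 capturing groups, `findall` returns a 3-tuple per match.

[('kkkkkrakf', 'k', '7')]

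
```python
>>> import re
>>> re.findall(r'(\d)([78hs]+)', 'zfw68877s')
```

[('6', '8877s')]

This matches a digit (captured); then one or more of one of [78hs] (captured).
Matches: at [3:9] match '68877s', groups = ('6', '8877s').
`findall` packs the 2 group values into a tuple for every match.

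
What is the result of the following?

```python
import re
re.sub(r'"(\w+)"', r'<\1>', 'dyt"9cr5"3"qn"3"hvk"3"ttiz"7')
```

'dyt<9cr5>3<qn>3<hvk>3<ttiz>7'

Matches: at [3:9] → '"9cr5"'; at [10:14] → '"qn"'; at [15:20] → '"hvk"'; at [21:27] → '"ttiz"'.
The replacement refers to a captured group, so each match is rewritten using its own captured text.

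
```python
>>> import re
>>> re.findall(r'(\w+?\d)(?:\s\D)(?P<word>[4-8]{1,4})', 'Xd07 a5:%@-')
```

[('Xd07', '5')]

The pattern matches one or more of a word character (lazy), then a digit (captured); then whitespace, then a non-digit (non-capturing group); then 1 to 4 of a character in [4-8] (captured as 'word').
2 groups means the one result is a tuple of 2 captured strings — 1 here.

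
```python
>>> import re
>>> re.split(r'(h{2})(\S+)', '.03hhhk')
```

['.03', 'hh', 'hk', '']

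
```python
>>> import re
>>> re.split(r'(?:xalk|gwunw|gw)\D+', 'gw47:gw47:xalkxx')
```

['gw47:gw47:', '']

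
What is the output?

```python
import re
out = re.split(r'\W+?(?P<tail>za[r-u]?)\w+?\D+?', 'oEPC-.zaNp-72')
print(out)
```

The pattern matches one or more of a non-word character (lazy); then the literal 'za', then optionally a character in [r-u] (captured as 'tail'); then one or more of a word character (lazy), then one or more of a non-digit (lazy).
With the lazy modifier that quantifier settles for the fewest repetitions that let the rest of the pattern succeed (the atoms after it are unaffected and can still be greedy).
Matches to split on: at [4:10] → '-.zaNp'.
With a capturing group present, the delimiter's captured portion is kept in the result list.

['oEPC', 'za', '-72']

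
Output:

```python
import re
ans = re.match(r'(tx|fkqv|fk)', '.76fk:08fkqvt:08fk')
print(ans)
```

`re.match` won't scan ahead — the pattern has to work from the very first character.
Here position 0 doesn't satisfy it, so the call returns None.

None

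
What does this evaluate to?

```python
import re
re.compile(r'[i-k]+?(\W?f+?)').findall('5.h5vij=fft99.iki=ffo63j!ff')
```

['=f', '=f', '!f']

This matches one or more of a character in [i-k] (lazy); then optionally a non-word character, then one or more of the literal 'f' (lazy) (captured).
Because the quantifier is non-greedy, it stops expanding at the earliest point where the rest of the pattern can succeed.
Matches: at [5:9] match 'ij=f', group 1 = '=f'; at [14:19] match 'iki=f', group 1 = '=f'; at [23:26] match 'j!f', group 1 = '!f'.
Because there's exactly one group, `findall` drops the full match and keeps group 1 from each hit.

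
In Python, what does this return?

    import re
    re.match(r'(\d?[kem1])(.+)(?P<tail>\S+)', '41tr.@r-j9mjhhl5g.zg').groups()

('41', 'tr.@r-j9mjhhl5g.z', 'g')

The match spans [0:20] → '41tr.@r-j9mjhhl5g.zg'.
Captured: group 1 = '41', group 2 = 'tr.@r-j9mjhhl5g.z', group 3 = 'g'.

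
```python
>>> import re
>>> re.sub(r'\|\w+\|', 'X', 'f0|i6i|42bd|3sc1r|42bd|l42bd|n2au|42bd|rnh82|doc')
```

'f0X42bdX42bdXn2auXrnh82|doc'

Matches: at [2:7] → '|i6i|'; at [11:18] → '|3sc1r|'; at [22:29] → '|l42bd|'; at [33:39] → '|42bd|'.
`sub` substitutes 'X' at each match site.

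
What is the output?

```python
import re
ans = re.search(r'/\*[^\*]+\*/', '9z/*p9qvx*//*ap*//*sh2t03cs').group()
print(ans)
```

/*p9qvx*/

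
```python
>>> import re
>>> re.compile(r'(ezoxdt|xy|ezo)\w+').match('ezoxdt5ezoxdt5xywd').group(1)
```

'ezoxdt'

The match spans [0:18] → 'ezoxdt5ezoxdt5xywd'.
Captured: group 1 = 'ezoxdt'.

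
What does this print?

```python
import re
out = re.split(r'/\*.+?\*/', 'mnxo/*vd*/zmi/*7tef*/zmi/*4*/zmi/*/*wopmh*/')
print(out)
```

['mnxo', 'zmi', 'zmi', 'zmi', '']

Lazy quantifiers expand one character at a time until the remainder of the pattern can match.
Matches to split on: at [4:10] → '/*vd*/'; at [13:21] → '/*7tef*/'; at [24:29] → '/*4*/'; at [32:43] → '/*/*wopmh*/'.
The string is cut at each match, leaving 5 pieces.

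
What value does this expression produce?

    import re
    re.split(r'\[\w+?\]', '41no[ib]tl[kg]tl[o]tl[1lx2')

['41no', 'tl', 'tl', 'tl[1lx2']

Splitting on the pattern gives 4 pieces.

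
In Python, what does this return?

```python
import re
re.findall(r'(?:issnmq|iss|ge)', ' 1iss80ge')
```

['iss', 'ge']

Walking the string: at [2:5] → 'iss'; at [7:9] → 'ge'.
With no groups in the pattern, `findall` gives back each whole match — 2 here.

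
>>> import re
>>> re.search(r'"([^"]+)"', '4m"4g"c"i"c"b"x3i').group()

'"4g"'

The match spans [2:6] → '"4g"'.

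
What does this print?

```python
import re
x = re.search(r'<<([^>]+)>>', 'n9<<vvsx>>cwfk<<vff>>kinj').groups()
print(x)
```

Unlike `match`, `search` isn't anchored — it looks for the pattern anywhere in the string.
The match spans [2:10] → '<<vvsx>>'.
Captured: group 1 = 'vvsx'.

('vvsx',)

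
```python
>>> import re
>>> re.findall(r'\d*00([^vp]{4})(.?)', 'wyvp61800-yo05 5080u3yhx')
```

With 2 capturing groups, `findall` returns a 2-tuple per match.

[('-yo0', '5')]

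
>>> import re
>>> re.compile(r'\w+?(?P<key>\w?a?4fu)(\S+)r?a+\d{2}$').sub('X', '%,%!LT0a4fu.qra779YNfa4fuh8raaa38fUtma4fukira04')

'%,%!X'

This matches one or more of a word character (lazy); then optionally a word character, then optionally a literal 'a', then the literal '4fu' (captured as 'key'); then one or more of a non-whitespace character (captured); then optionally a literal 'r', then one or more of a literal 'a', then exactly 2 of a digit; then anchored at the end.
Matches: at [4:47] → 'LT0a4fu.qra779YNfa4fuh8raaa38fUtma4fukira04'.
Each match is replaced by 'X'.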